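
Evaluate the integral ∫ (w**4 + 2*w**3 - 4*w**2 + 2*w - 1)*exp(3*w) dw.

Use integration by parts with u = w**4 + 2*w**3 - 4*w**2 + 2*w - 1, dv = exp(3*w) dw, so v = exp(3*w)/3.
Apply parts 4 times (tabular method): alternate signs, differentiate u down to 0, integrate dv up.

(27*w**4 + 18*w**3 - 126*w**2 + 138*w - 73)*exp(3*w)/81 + C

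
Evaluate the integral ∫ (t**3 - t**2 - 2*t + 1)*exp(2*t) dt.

(4*t**3 - 10*t**2 + 2*t + 3)*exp(2*t)/8 + C

Use integration by parts with u = t**3 - t**2 - 2*t + 1, dv = exp(2*t) dt, so v = exp(2*t)/2.
Apply parts 3 times (tabular method): alternate signs, differentiate u down to 0, integrate dv up.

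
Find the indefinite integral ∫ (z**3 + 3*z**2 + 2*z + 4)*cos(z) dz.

z**3*sin(z) + 3*z**2*sin(z) + 3*z**2*cos(z) - 4*z*sin(z) + 6*z*cos(z) - 2*sin(z) - 4*cos(z) + C

Use integration by parts with u = z**3 + 3*z**2 + 2*z + 4, dv = cos(z) dz, so v = sin(z).
Apply parts 3 times (tabular method): alternate signs, differentiate u down to 0, integrate dv up.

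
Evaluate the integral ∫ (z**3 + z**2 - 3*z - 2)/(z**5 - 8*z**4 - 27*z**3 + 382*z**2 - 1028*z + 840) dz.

Factor the denominator: (z - 6)*(z - 5)*(z - 2)**2*(z + 7).
Partial-fraction decomposition: -275/(12636*(z + 7)) + 67/(486*(z - 2)) + 1/(27*(z - 2)**2) - 133/(108*(z - 5)) + 29/(26*(z - 6)).
Integrate each term; A/(z−a) gives A·log|z−a|; A/(z−a)² gives −A/(z−a).

29*log(z - 6)/26 - 133*log(z - 5)/108 + 67*log(z - 2)/486 - 275*log(z + 7)/12636 - 1/(27*z - 54) + C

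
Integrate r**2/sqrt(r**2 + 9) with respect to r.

Substitute r = 3·tan(θ), so dr = 3·sec(θ)^2 dθ and the radical becomes sqrt(r**2 + 9) = 3·sec(θ) by the Pythagorean identity.
Integrate the resulting trig expression in θ, then back-substitute tan(θ) = r/3, sec(θ) = sqrt(r**2 + 9)/3 (absorbing any constant into C).

r*sqrt(r**2 + 9)/2 - 9*log(r + sqrt(r**2 + 9))/2 + C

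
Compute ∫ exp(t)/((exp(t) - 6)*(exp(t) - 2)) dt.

Let u = e^t, du = e^t dt.
The integral becomes ∫ du/((u-6)(u-2)); decompose into partial fractions.

log(exp(t) - 6)/4 - log(exp(t) - 2)/4 + C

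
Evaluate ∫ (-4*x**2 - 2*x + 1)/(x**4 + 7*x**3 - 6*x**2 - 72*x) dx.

Factor the denominator: x*(x - 3)*(x + 4)*(x + 6).
Partial-fraction decomposition: 131/(108*(x + 6)) - 55/(56*(x + 4)) - 41/(189*(x - 3)) - 1/(72*x).
Integrate each term: A/(x−a) contributes A·log|x−a|.

-log(x)/72 - 41*log(x - 3)/189 - 55*log(x + 4)/56 + 131*log(x + 6)/108 + C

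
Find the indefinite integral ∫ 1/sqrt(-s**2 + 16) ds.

Substitute s = 4·sin(θ), so ds = 4·cos(θ) dθ and the radical becomes sqrt(-s**2 + 16) = 4·cos(θ) by the Pythagorean identity.
Integrate the resulting trig expression in θ, then back-substitute θ = asin(s/4), sin(θ) = s/4, cos(θ) = sqrt(-s**2 + 16)/4 (absorbing any constant into C).

asin(s/4) + C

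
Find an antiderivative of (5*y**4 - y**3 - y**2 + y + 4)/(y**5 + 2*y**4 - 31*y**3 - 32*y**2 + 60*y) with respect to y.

log(y)/15 + 746*log(y - 5)/385 - 2*log(y - 1)/21 - 43*log(y + 2)/84 + 3329*log(y + 6)/924 + C

Factor the denominator: y*(y - 5)*(y - 1)*(y + 2)*(y + 6).
Partial-fraction decomposition: 3329/(924*(y + 6)) - 43/(84*(y + 2)) - 2/(21*(y - 1)) + 746/(385*(y - 5)) + 1/(15*y).
Integrate each term: A/(y−a) contributes A·log|y−a|.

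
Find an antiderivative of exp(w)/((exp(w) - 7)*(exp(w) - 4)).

Let u = e^w, du = e^w dw.
The integral becomes ∫ du/((u-4)(u-7)); decompose into partial fractions.

log(exp(w) - 7)/3 - log(exp(w) - 4)/3 + C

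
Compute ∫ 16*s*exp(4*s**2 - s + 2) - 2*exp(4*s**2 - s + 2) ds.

2*exp(4*s**2 - s + 2) + C

Let u = 4*s**2 - s + 2, so du = (8*s - 1) ds.
Rewriting, the integral becomes 2·∫ e^u du = 2·e^u.
Substituting back, u = 4*s**2 - s + 2.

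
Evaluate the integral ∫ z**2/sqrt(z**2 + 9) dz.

Substitute z = 3·tan(θ), so dz = 3·sec(θ)^2 dθ and the radical becomes sqrt(z**2 + 9) = 3·sec(θ) by the Pythagorean identity.
Integrate the resulting trig expression in θ, then back-substitute tan(θ) = z/3, sec(θ) = sqrt(z**2 + 9)/3 (absorbing any constant into C).

z*sqrt(z**2 + 9)/2 - 9*log(z + sqrt(z**2 + 9))/2 + C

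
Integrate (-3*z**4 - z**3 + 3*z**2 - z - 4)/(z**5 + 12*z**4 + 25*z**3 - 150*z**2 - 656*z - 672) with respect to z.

Factor the denominator: (z - 4)*(z + 2)*(z + 3)*(z + 4)*(z + 7).
Partial-fraction decomposition: -61/(6*(z + 7)) + 41/(3*(z + 4)) - 95/(14*(z + 3)) + 1/(2*(z + 2)) - 3/(14*(z - 4)).
Integrate each term: A/(z−a) contributes A·log|z−a|.

-3*log(z - 4)/14 + log(z + 2)/2 - 95*log(z + 3)/14 + 41*log(z + 4)/3 - 61*log(z + 7)/6 + C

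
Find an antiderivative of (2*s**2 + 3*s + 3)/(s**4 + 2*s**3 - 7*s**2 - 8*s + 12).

Factor the denominator: (s - 2)*(s - 1)*(s + 2)*(s + 3).
Partial-fraction decomposition: -3/(5*(s + 3)) + 5/(12*(s + 2)) - 2/(3*(s - 1)) + 17/(20*(s - 2)).
Integrate each term: A/(s−a) contributes A·log|s−a|.

17*log(s - 2)/20 - 2*log(s - 1)/3 + 5*log(s + 2)/12 - 3*log(s + 3)/5 + C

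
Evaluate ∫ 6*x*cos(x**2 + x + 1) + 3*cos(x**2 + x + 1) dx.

Let u = x**2 + x + 1, so du = (2*x + 1) dx.
Rewriting, the integral becomes 3·∫ cos(u) du = 3·sin(u).
Substituting back, u = x**2 + x + 1.

3*sin(x**2 + x + 1) + C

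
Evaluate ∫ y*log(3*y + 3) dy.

y**2*log(3*y + 3)/2 - y**2/4 + y/2 - log(y + 1)/2 + C

Use integration by parts with u = log(3*y + 3), dv = y dy.
Then du = 3/(3*y + 3) dy and v = y**2/2.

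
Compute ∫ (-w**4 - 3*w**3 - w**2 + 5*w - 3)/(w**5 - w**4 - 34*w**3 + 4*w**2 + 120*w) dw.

Factor the denominator: w*(w - 6)*(w - 2)*(w + 2)*(w + 5).
Partial-fraction decomposition: -101/(385*(w + 5)) + 3/(64*(w + 2)) + 37/(224*(w - 2)) - 651/(704*(w - 6)) - 1/(40*w).
Integrate each term: A/(w−a) contributes A·log|w−a|.

-log(w)/40 - 651*log(w - 6)/704 + 37*log(w - 2)/224 + 3*log(w + 2)/64 - 101*log(w + 5)/385 + C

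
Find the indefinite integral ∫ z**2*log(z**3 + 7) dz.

z**3*log(z**3 + 7)/3 - z**3/3 + 7*log(z**3 + 7)/3 + C

Let u = z**3 + 7, so du = (3*z**2) dz.
The integral becomes (1/3)·∫ log(u) du; integrate by parts with u′=log(u), dv′=du.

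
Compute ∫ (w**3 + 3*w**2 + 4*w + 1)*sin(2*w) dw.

Use integration by parts with u = w**3 + 3*w**2 + 4*w + 1, dv = sin(2*w) dw, so v = -cos(2*w)/2.
Apply parts 3 times (tabular method): alternate signs, differentiate u down to 0, integrate dv up.

-w**3*cos(2*w)/2 + 3*w**2*sin(2*w)/4 - 3*w**2*cos(2*w)/2 + 3*w*sin(2*w)/2 - 5*w*cos(2*w)/4 + 5*sin(2*w)/8 + cos(2*w)/4 + C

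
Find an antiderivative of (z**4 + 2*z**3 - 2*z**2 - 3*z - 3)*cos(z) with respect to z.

Use integration by parts with u = z**4 + 2*z**3 - 2*z**2 - 3*z - 3, dv = cos(z) dz, so v = sin(z).
Apply parts 4 times (tabular method): alternate signs, differentiate u down to 0, integrate dv up.

z**4*sin(z) + 2*z**3*sin(z) + 4*z**3*cos(z) - 14*z**2*sin(z) + 6*z**2*cos(z) - 15*z*sin(z) - 28*z*cos(z) + 25*sin(z) - 15*cos(z) + C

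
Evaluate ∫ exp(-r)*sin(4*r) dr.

-exp(-r)*sin(4*r)/17 - 4*exp(-r)*cos(4*r)/17 + C

Let I denote the integral. Integrate by parts with u = sin(4*r), dv = exp(-r) dr, so v = -exp(-r): I = -exp(-r)*sin(4*r) + 4·∫ exp(-r)*cos(4*r) dr.
Apply parts again with u = cos(4*r), dv = exp(-r) dr: ∫ exp(-r)*cos(4*r) dr = -exp(-r)*cos(4*r) − 4·I. Substituting back brings back I: I = -exp(-r)*sin(4*r) - 4*exp(-r)*cos(4*r) − 16·I.
Solving for I: (1 + 16)·I equals the remaining terms, so I = (1/17)·(-exp(-r)*sin(4*r) - 4*exp(-r)*cos(4*r)).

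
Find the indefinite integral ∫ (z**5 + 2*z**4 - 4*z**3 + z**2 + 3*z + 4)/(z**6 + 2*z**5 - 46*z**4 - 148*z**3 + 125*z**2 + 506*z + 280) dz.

20311*log(z - 7)/42240 - 23*log(z - 2)/945 - 119*log(z + 1)/2304 - 124*log(z + 4)/297 + 1361*log(z + 5)/1344 - 7/(288*z + 288) + C

Factor the denominator: (z - 7)*(z - 2)*(z + 1)**2*(z + 4)*(z + 5).
Partial-fraction decomposition: 1361/(1344*(z + 5)) - 124/(297*(z + 4)) - 119/(2304*(z + 1)) + 7/(288*(z + 1)**2) - 23/(945*(z - 2)) + 20311/(42240*(z - 7)).
Integrate each term; A/(z−a) gives A·log|z−a|; A/(z−a)² gives −A/(z−a).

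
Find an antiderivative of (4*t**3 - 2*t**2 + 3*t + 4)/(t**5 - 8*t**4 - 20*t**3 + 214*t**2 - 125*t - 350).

433*log(t - 7)/320 - 469*log(t - 5)/360 + 34*log(t - 2)/315 + 5*log(t + 1)/576 - 187*log(t + 5)/1120 + C

Factor the denominator: (t - 7)*(t - 5)*(t - 2)*(t + 1)*(t + 5).
Partial-fraction decomposition: -187/(1120*(t + 5)) + 5/(576*(t + 1)) + 34/(315*(t - 2)) - 469/(360*(t - 5)) + 433/(320*(t - 7)).
Integrate each term: A/(t−a) contributes A·log|t−a|.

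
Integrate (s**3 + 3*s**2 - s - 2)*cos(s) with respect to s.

s**3*sin(s) + 3*s**2*sin(s) + 3*s**2*cos(s) - 7*s*sin(s) + 6*s*cos(s) - 8*sin(s) - 7*cos(s) + C

Use integration by parts with u = s**3 + 3*s**2 - s - 2, dv = cos(s) ds, so v = sin(s).
Apply parts 3 times (tabular method): alternate signs, differentiate u down to 0, integrate dv up.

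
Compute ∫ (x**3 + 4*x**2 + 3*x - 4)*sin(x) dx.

Use integration by parts with u = x**3 + 4*x**2 + 3*x - 4, dv = sin(x) dx, so v = -cos(x).
Apply parts 3 times (tabular method): alternate signs, differentiate u down to 0, integrate dv up.

-x**3*cos(x) + 3*x**2*sin(x) - 4*x**2*cos(x) + 8*x*sin(x) + 3*x*cos(x) - 3*sin(x) + 12*cos(x) + C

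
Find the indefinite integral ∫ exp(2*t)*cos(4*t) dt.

Let I denote the integral. Integrate by parts with u = cos(4*t), dv = exp(2*t) dt, so v = exp(2*t)/2: I = exp(2*t)*cos(4*t)/2 + 2·∫ exp(2*t)*sin(4*t) dt.
Apply parts again with u = sin(4*t), dv = exp(2*t) dt: ∫ exp(2*t)*sin(4*t) dt = exp(2*t)*sin(4*t)/2 − 2·I. Substituting back brings back I: I = exp(2*t)*sin(4*t) + exp(2*t)*cos(4*t)/2 − 4·I.
Solving for I: (1 + 4)·I equals the remaining terms, so I = (1/5)·(exp(2*t)*sin(4*t) + exp(2*t)*cos(4*t)/2).

exp(2*t)*sin(4*t)/5 + exp(2*t)*cos(4*t)/10 + C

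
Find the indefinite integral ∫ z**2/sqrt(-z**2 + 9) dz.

-z*sqrt(-z**2 + 9)/2 + 9*asin(z/3)/2 + C

Substitute z = 3·sin(θ), so dz = 3·cos(θ) dθ and the radical becomes sqrt(-z**2 + 9) = 3·cos(θ) by the Pythagorean identity.
Integrate the resulting trig expression in θ, then back-substitute θ = asin(z/3), sin(θ) = z/3, cos(θ) = sqrt(-z**2 + 9)/3 (absorbing any constant into C).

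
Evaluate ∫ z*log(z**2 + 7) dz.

z**2*log(z**2 + 7)/2 - z**2/2 + 7*log(z**2 + 7)/2 + C

Let u = z**2 + 7, so du = (2*z) dz.
The integral becomes (1/2)·∫ log(u) du; integrate by parts with u′=log(u), dv′=du.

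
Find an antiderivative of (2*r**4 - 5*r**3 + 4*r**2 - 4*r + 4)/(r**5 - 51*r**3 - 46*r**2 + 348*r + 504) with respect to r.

Factor the denominator: (r - 7)*(r - 3)*(r + 2)**2*(r + 6).
Partial-fraction decomposition: 961/(468*(r + 6)) - 1241/(1620*(r + 2)) + 5/(9*(r + 2)**2) - 11/(180*(r - 3)) + 3259/(4212*(r - 7)).
Integrate each term; A/(r−a) gives A·log|r−a|; A/(r−a)² gives −A/(r−a).

3259*log(r - 7)/4212 - 11*log(r - 3)/180 - 1241*log(r + 2)/1620 + 961*log(r + 6)/468 - 5/(9*r + 18) + C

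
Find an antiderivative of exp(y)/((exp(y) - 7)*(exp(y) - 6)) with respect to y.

log(exp(y) - 7) - log(exp(y) - 6) + C

Let u = e^y, du = e^y dy.
The integral becomes ∫ du/((u-7)(u-6)); decompose into partial fractions.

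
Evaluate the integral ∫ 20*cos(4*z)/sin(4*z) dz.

5*log(sin(4*z)) + C

Let u = sin(4*z), so du = (4*cos(4*z)) dz.
Rewriting, the integral becomes 5·∫ 1/u du = 5·log(u).
Substituting back, u = sin(4*z).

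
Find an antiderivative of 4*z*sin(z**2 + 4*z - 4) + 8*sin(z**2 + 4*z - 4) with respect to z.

-2*cos(z**2 + 4*z - 4) + C

Let u = z**2 + 4*z - 4, so du = (2*z + 4) dz.
Rewriting, the integral becomes 2·∫ sin(u) du = 2·-cos(u).
Substituting back, u = z**2 + 4*z - 4.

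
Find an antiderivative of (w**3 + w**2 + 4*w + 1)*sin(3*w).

Use integration by parts with u = w**3 + w**2 + 4*w + 1, dv = sin(3*w) dw, so v = -cos(3*w)/3.
Apply parts 3 times (tabular method): alternate signs, differentiate u down to 0, integrate dv up.

-w**3*cos(3*w)/3 + w**2*sin(3*w)/3 - w**2*cos(3*w)/3 + 2*w*sin(3*w)/9 - 10*w*cos(3*w)/9 + 10*sin(3*w)/27 - 7*cos(3*w)/27 + C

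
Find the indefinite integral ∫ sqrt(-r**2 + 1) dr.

Substitute r = sin(θ), so dr = cos(θ) dθ and the radical becomes sqrt(-r**2 + 1) = cos(θ) by the Pythagorean identity.
Integrate the resulting trig expression in θ, then back-substitute θ = asin(r), sin(θ) = r, cos(θ) = sqrt(-r**2 + 1) (absorbing any constant into C).

r*sqrt(-r**2 + 1)/2 + asin(r)/2 + C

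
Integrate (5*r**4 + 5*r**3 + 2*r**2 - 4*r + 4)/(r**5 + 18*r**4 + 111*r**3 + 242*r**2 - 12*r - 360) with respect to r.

2*log(r - 1)/147 - 5*log(r + 2)/12 + 143*log(r + 5) - 26969*log(r + 6)/196 + 1375/(7*r + 42) + C

Factor the denominator: (r - 1)*(r + 2)*(r + 5)*(r + 6)**2.
Partial-fraction decomposition: -26969/(196*(r + 6)) - 1375/(7*(r + 6)**2) + 143/(r + 5) - 5/(12*(r + 2)) + 2/(147*(r - 1)).
Integrate each term; A/(r−a) gives A·log|r−a|; A/(r−a)² gives −A/(r−a).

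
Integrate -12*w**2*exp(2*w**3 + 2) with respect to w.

-2*exp(2*w**3 + 2) + C

Let u = 2*w**3 + 2, so du = (6*w**2) dw.
Rewriting, the integral becomes -2·∫ e^u du = -2·e^u.
Substituting back, u = 2*w**3 + 2.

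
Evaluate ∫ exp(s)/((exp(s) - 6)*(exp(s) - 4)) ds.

log(exp(s) - 6)/2 - log(exp(s) - 4)/2 + C

Let u = e^s, du = e^s ds.
The integral becomes ∫ du/((u-4)(u-6)); decompose into partial fractions.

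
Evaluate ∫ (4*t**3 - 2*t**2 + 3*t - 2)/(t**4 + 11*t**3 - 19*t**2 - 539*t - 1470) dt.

431*log(t - 7)/728 + 189*log(t + 5)/8 - 956*log(t + 6)/13 + 1493*log(t + 7)/28 + C

Factor the denominator: (t - 7)*(t + 5)*(t + 6)*(t + 7).
Partial-fraction decomposition: 1493/(28*(t + 7)) - 956/(13*(t + 6)) + 189/(8*(t + 5)) + 431/(728*(t - 7)).
Integrate each term: A/(t−a) contributes A·log|t−a|.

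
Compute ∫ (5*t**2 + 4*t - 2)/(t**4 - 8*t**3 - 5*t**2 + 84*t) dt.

Factor the denominator: t*(t - 7)*(t - 4)*(t + 3).
Partial-fraction decomposition: -31/(210*(t + 3)) - 47/(42*(t - 4)) + 271/(210*(t - 7)) - 1/(42*t).
Integrate each term: A/(t−a) contributes A·log|t−a|.

-log(t)/42 + 271*log(t - 7)/210 - 47*log(t - 4)/42 - 31*log(t + 3)/210 + C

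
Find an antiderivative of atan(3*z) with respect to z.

Use integration by parts with u = arctan(3*z), dv = dz.
Then du = 3/(9*z**2 + 1) dz.

z*atan(3*z) - log(9*z**2 + 1)/6 + C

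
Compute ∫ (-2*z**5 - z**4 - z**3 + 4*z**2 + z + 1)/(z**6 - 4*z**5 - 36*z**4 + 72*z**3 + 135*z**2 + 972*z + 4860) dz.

Factor the denominator: (z - 6)**2*(z + 3)*(z + 5)*(z**2 + 9).
Partial-fraction decomposition: -2*(1934*z + 4389)/(34425*(z**2 + 9)) - 2923/(4114*(z + 5)) + 233/(1458*(z + 3)) - 2948269/(2205225*(z - 6)) - 16913/(4455*(z - 6)**2).
Integrate each term; A/(z−a) gives A·log|z−a|; the (Bz+D)/(z²+p²) term gives a log and an atan.

-2948269*log(z - 6)/2205225 + 233*log(z + 3)/1458 - 2923*log(z + 5)/4114 - 1934*log(z**2 + 9)/34425 - 2926*atan(z/3)/34425 + 16913/(4455*z - 26730) + C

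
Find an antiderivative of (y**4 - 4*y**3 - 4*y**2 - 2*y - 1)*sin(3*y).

-y**4*cos(3*y)/3 + 4*y**3*sin(3*y)/9 + 4*y**3*cos(3*y)/3 - 4*y**2*sin(3*y)/3 + 16*y**2*cos(3*y)/9 - 32*y*sin(3*y)/27 - 2*y*cos(3*y)/9 + 2*sin(3*y)/27 - 5*cos(3*y)/81 + C

Use integration by parts with u = y**4 - 4*y**3 - 4*y**2 - 2*y - 1, dv = sin(3*y) dy, so v = -cos(3*y)/3.
Apply parts 4 times (tabular method): alternate signs, differentiate u down to 0, integrate dv up.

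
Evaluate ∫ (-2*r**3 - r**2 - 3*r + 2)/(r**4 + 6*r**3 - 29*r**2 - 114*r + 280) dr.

-7*log(r - 4)/9 + 4*log(r - 2)/21 + 121*log(r + 5)/63 - 10*log(r + 7)/3 + C

Factor the denominator: (r - 4)*(r - 2)*(r + 5)*(r + 7).
Partial-fraction decomposition: -10/(3*(r + 7)) + 121/(63*(r + 5)) + 4/(21*(r - 2)) - 7/(9*(r - 4)).
Integrate each term: A/(r−a) contributes A·log|r−a|.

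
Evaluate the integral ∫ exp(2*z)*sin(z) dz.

2*exp(2*z)*sin(z)/5 - exp(2*z)*cos(z)/5 + C

Let I denote the integral. Integrate by parts with u = sin(z), dv = exp(2*z) dz, so v = exp(2*z)/2: I = exp(2*z)*sin(z)/2 − (1/2)·∫ exp(2*z)*cos(z) dz.
Apply parts again with u = cos(z), dv = exp(2*z) dz: ∫ exp(2*z)*cos(z) dz = exp(2*z)*cos(z)/2 + (1/2)·I. Substituting back brings back I: I = exp(2*z)*sin(z)/2 - exp(2*z)*cos(z)/4 − (1/4)·I.
Solving for I: (1 + 1/4)·I equals the remaining terms, so I = (4/5)·(exp(2*z)*sin(z)/2 - exp(2*z)*cos(z)/4).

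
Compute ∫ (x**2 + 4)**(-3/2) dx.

Substitute x = 2·tan(θ), so dx = 2·sec(θ)^2 dθ and the radical becomes sqrt(x**2 + 4) = 2·sec(θ) by the Pythagorean identity.
Integrate the resulting trig expression in θ, then back-substitute tan(θ) = x/2, sec(θ) = sqrt(x**2 + 4)/2 (absorbing any constant into C).

x/(4*sqrt(x**2 + 4)) + C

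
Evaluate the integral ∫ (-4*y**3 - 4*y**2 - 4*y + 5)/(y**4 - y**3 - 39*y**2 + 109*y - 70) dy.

-205*log(y - 5)/48 + 17*log(y - 2)/9 - 7*log(y - 1)/32 - 403*log(y + 7)/288 + C

Factor the denominator: (y - 5)*(y - 2)*(y - 1)*(y + 7).
Partial-fraction decomposition: -403/(288*(y + 7)) - 7/(32*(y - 1)) + 17/(9*(y - 2)) - 205/(48*(y - 5)).
Integrate each term: A/(y−a) contributes A·log|y−a|.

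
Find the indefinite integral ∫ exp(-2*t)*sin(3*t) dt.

Let I denote the integral. Integrate by parts with u = sin(3*t), dv = exp(-2*t) dt, so v = -exp(-2*t)/2: I = -exp(-2*t)*sin(3*t)/2 + (3/2)·∫ exp(-2*t)*cos(3*t) dt.
Apply parts again with u = cos(3*t), dv = exp(-2*t) dt: ∫ exp(-2*t)*cos(3*t) dt = -exp(-2*t)*cos(3*t)/2 − (3/2)·I. Substituting back brings back I: I = -exp(-2*t)*sin(3*t)/2 - 3*exp(-2*t)*cos(3*t)/4 − (9/4)·I.
Solving for I: (1 + 9/4)·I equals the remaining terms, so I = (4/13)·(-exp(-2*t)*sin(3*t)/2 - 3*exp(-2*t)*cos(3*t)/4).

-2*exp(-2*t)*sin(3*t)/13 - 3*exp(-2*t)*cos(3*t)/13 + C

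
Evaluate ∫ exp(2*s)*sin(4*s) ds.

exp(2*s)*sin(4*s)/10 - exp(2*s)*cos(4*s)/5 + C

Let I denote the integral. Integrate by parts with u = sin(4*s), dv = exp(2*s) ds, so v = exp(2*s)/2: I = exp(2*s)*sin(4*s)/2 − 2·∫ exp(2*s)*cos(4*s) ds.
Apply parts again with u = cos(4*s), dv = exp(2*s) ds: ∫ exp(2*s)*cos(4*s) ds = exp(2*s)*cos(4*s)/2 + 2·I. Substituting back brings back I: I = exp(2*s)*sin(4*s)/2 - exp(2*s)*cos(4*s) − 4·I.
Solving for I: (1 + 4)·I equals the remaining terms, so I = (1/5)·(exp(2*s)*sin(4*s)/2 - exp(2*s)*cos(4*s)).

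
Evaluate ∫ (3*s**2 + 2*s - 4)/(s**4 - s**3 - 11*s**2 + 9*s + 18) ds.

Factor the denominator: (s - 3)*(s - 2)*(s + 1)*(s + 3).
Partial-fraction decomposition: -17/(60*(s + 3)) - 1/(8*(s + 1)) - 4/(5*(s - 2)) + 29/(24*(s - 3)).
Integrate each term: A/(s−a) contributes A·log|s−a|.

29*log(s - 3)/24 - 4*log(s - 2)/5 - log(s + 1)/8 - 17*log(s + 3)/60 + C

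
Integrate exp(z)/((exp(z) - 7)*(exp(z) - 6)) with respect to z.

Let u = e^z, du = e^z dz.
The integral becomes ∫ du/((u-6)(u-7)); decompose into partial fractions.

log(exp(z) - 7) - log(exp(z) - 6) + C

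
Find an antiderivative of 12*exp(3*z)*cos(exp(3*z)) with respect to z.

Let u = exp(3*z), so du = (3*exp(3*z)) dz.
Rewriting, the integral becomes 4·∫ cos(u) du = 4·sin(u).
Substituting back, u = exp(3*z).

4*sin(exp(3*z)) + C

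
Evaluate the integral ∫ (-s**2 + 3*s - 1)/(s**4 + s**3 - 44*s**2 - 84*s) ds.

log(s)/84 - 29*log(s - 7)/819 - 11*log(s + 2)/72 + 55*log(s + 6)/312 + C

Factor the denominator: s*(s - 7)*(s + 2)*(s + 6).
Partial-fraction decomposition: 55/(312*(s + 6)) - 11/(72*(s + 2)) - 29/(819*(s - 7)) + 1/(84*s).
Integrate each term: A/(s−a) contributes A·log|s−a|.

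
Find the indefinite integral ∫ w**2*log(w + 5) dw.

w**3*log(w + 5)/3 - w**3/9 + 5*w**2/6 - 25*w/3 + 125*log(w + 5)/3 + C

Use integration by parts with u = log(w + 5), dv = w**2 dw.
Then du = 1/(w + 5) dw and v = w**3/3.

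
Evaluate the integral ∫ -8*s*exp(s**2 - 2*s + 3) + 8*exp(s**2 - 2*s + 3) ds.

-4*exp(s**2 - 2*s + 3) + C

Let u = s**2 - 2*s + 3, so du = (2*s - 2) ds.
Rewriting, the integral becomes -4·∫ e^u du = -4·e^u.
Substituting back, u = s**2 - 2*s + 3.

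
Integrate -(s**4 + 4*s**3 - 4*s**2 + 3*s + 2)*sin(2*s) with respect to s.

Use integration by parts with u = s**4 + 4*s**3 - 4*s**2 + 3*s + 2, dv = -sin(2*s) ds, so v = cos(2*s)/2.
Apply parts 4 times (tabular method): alternate signs, differentiate u down to 0, integrate dv up.

s**4*cos(2*s)/2 - s**3*sin(2*s) + 2*s**3*cos(2*s) - 3*s**2*sin(2*s) - 7*s**2*cos(2*s)/2 + 7*s*sin(2*s)/2 - 3*s*cos(2*s)/2 + 3*sin(2*s)/4 + 11*cos(2*s)/4 + C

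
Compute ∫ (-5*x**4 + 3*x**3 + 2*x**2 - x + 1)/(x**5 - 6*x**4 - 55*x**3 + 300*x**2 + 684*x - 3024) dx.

-2721*log(x - 7)/143 + 1153*log(x - 6)/72 - 11*log(x - 3)/27 + 41*log(x + 4)/44 - 7049*log(x + 6)/2808 + C

Factor the denominator: (x - 7)*(x - 6)*(x - 3)*(x + 4)*(x + 6).
Partial-fraction decomposition: -7049/(2808*(x + 6)) + 41/(44*(x + 4)) - 11/(27*(x - 3)) + 1153/(72*(x - 6)) - 2721/(143*(x - 7)).
Integrate each term: A/(x−a) contributes A·log|x−a|.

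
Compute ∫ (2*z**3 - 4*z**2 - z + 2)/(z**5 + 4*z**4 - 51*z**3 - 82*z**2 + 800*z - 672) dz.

2516*log(z - 4)/27225 - log(z - 1)/504 + 142*log(z + 6)/175 - 873*log(z + 7)/968 - 31/(165*z - 660) + C

Factor the denominator: (z - 4)**2*(z - 1)*(z + 6)*(z + 7).
Partial-fraction decomposition: -873/(968*(z + 7)) + 142/(175*(z + 6)) - 1/(504*(z - 1)) + 2516/(27225*(z - 4)) + 31/(165*(z - 4)**2).
Integrate each term; A/(z−a) gives A·log|z−a|; A/(z−a)² gives −A/(z−a).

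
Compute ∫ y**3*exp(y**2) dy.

(y**2 - 1)*exp(y**2)/2 + C

Let u = y², du = 2y dy; rewrite as (1/2)∫ u^1·exp(1u) du.
Now integrate by parts 1 time.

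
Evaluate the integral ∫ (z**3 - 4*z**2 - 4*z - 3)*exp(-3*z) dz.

(-z**3 + 3*z**2 + 6*z + 5)*exp(-3*z)/3 + C

Use integration by parts with u = z**3 - 4*z**2 - 4*z - 3, dv = exp(-3*z) dz, so v = -exp(-3*z)/3.
Apply parts 3 times (tabular method): alternate signs, differentiate u down to 0, integrate dv up.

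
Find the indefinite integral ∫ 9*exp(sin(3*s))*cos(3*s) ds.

3*exp(sin(3*s)) + C

Let u = sin(3*s), so du = (3*cos(3*s)) ds.
Rewriting, the integral becomes 3·∫ e^u du = 3·e^u.
Substituting back, u = sin(3*s).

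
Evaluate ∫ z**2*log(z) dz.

z**3*log(z)/3 - z**3/9 + C

Use integration by parts with u = log(z), dv = z**2 dz.
Then du = 1/z dz and v = z**3/3.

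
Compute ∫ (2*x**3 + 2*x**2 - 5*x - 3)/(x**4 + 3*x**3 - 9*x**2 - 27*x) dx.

Factor the denominator: x*(x - 3)*(x + 3)**2.
Partial-fraction decomposition: 25/(18*(x + 3)) - 4/(3*(x + 3)**2) + 1/(2*(x - 3)) + 1/(9*x).
Integrate each term; A/(x−a) gives A·log|x−a|; A/(x−a)² gives −A/(x−a).

log(x)/9 + log(x - 3)/2 + 25*log(x + 3)/18 + 4/(3*x + 9) + C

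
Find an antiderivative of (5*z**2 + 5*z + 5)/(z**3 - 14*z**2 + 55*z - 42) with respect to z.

Factor the denominator: (z - 7)*(z - 6)*(z - 1).
Partial-fraction decomposition: 1/(2*(z - 1)) - 43/(z - 6) + 95/(2*(z - 7)).
Integrate each term: A/(z−a) contributes A·log|z−a|.

95*log(z - 7)/2 - 43*log(z - 6) + log(z - 1)/2 + C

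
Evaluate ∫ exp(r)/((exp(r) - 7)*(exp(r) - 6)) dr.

log(exp(r) - 7) - log(exp(r) - 6) + C

Let u = e^r, du = e^r dr.
The integral becomes ∫ du/((u-7)(u-6)); decompose into partial fractions.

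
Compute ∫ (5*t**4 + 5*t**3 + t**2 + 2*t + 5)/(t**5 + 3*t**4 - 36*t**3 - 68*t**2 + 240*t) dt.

Factor the denominator: t*(t - 5)*(t - 2)*(t + 4)*(t + 6).
Partial-fraction decomposition: 5429/(1056*(t + 6)) - 973/(432*(t + 4)) - 133/(288*(t - 2)) + 758/(297*(t - 5)) + 1/(48*t).
Integrate each term: A/(t−a) contributes A·log|t−a|.

log(t)/48 + 758*log(t - 5)/297 - 133*log(t - 2)/288 - 973*log(t + 4)/432 + 5429*log(t + 6)/1056 + C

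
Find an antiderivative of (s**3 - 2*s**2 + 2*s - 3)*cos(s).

Use integration by parts with u = s**3 - 2*s**2 + 2*s - 3, dv = cos(s) ds, so v = sin(s).
Apply parts 3 times (tabular method): alternate signs, differentiate u down to 0, integrate dv up.

s**3*sin(s) - 2*s**2*sin(s) + 3*s**2*cos(s) - 4*s*sin(s) - 4*s*cos(s) + sin(s) - 4*cos(s) + C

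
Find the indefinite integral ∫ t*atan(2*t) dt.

t**2*atan(2*t)/2 - t/4 + atan(2*t)/8 + C

Use integration by parts with u = arctan(2*t), dv = t dt.
Then du = 2/(4*t**2 + 1) dt.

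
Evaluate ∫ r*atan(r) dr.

Use integration by parts with u = arctan(r), dv = r dr.
Then du = 1/(r**2 + 1) dr.

r**2*atan(r)/2 - r/2 + atan(r)/2 + C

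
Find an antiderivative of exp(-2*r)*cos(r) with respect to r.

Let I denote the integral. Integrate by parts with u = cos(r), dv = exp(-2*r) dr, so v = -exp(-2*r)/2: I = -exp(-2*r)*cos(r)/2 − (1/2)·∫ exp(-2*r)*sin(r) dr.
Apply parts again with u = sin(r), dv = exp(-2*r) dr: ∫ exp(-2*r)*sin(r) dr = -exp(-2*r)*sin(r)/2 + (1/2)·I. Substituting back brings back I: I = exp(-2*r)*sin(r)/4 - exp(-2*r)*cos(r)/2 − (1/4)·I.
Solving for I: (1 + 1/4)·I equals the remaining terms, so I = (4/5)·(exp(-2*r)*sin(r)/4 - exp(-2*r)*cos(r)/2).

exp(-2*r)*sin(r)/5 - 2*exp(-2*r)*cos(r)/5 + C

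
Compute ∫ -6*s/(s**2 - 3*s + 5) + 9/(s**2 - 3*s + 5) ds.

-3*log(s**2 - 3*s + 5) + C

Let u = s**2 - 3*s + 5, so du = (2*s - 3) ds.
Rewriting, the integral becomes -3·∫ 1/u du = -3·log(u).
Substituting back, u = s**2 - 3*s + 5.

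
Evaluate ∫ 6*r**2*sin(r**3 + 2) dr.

Let u = r**3 + 2, so du = (3*r**2) dr.
Rewriting, the integral becomes 2·∫ sin(u) du = 2·-cos(u).
Substituting back, u = r**3 + 2.

-2*cos(r**3 + 2) + C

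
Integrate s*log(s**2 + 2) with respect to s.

s**2*log(s**2 + 2)/2 - s**2/2 + log(s**2 + 2) + C

Let u = s**2 + 2, so du = (2*s) ds.
The integral becomes (1/2)·∫ log(u) du; integrate by parts with u′=log(u), dv′=du.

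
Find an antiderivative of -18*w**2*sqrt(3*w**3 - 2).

-4*(3*w**3 - 2)**(3/2)/3 + C

Let u = 3*w**3 - 2, so du = (9*w**2) dw.
Rewriting, the integral becomes -2·∫ √u du = -2·(2/3)u^(3/2).
Substituting back, u = 3*w**3 - 2.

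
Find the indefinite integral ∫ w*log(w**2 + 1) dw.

w**2*log(w**2 + 1)/2 - w**2/2 + log(w**2 + 1)/2 + C

Let u = w**2 + 1, so du = (2*w) dw.
The integral becomes (1/2)·∫ log(u) du; integrate by parts with u′=log(u), dv′=du.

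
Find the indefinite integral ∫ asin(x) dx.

x*asin(x) + sqrt(-x**2 + 1) + C

Use integration by parts with u = arcsin(x), dv = dx.
Then du = 1/sqrt(-x**2 + 1) dx.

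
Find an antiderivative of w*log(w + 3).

Use integration by parts with u = log(w + 3), dv = w dw.
Then du = 1/(w + 3) dw and v = w**2/2.

w**2*log(w + 3)/2 - w**2/4 + 3*w/2 - 9*log(w + 3)/2 + C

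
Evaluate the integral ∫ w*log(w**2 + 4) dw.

Let u = w**2 + 4, so du = (2*w) dw.
The integral becomes (1/2)·∫ log(u) du; integrate by parts with u′=log(u), dv′=du.

w**2*log(w**2 + 4)/2 - w**2/2 + 2*log(w**2 + 4) + C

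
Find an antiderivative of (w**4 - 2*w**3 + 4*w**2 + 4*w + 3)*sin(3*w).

Use integration by parts with u = w**4 - 2*w**3 + 4*w**2 + 4*w + 3, dv = sin(3*w) dw, so v = -cos(3*w)/3.
Apply parts 4 times (tabular method): alternate signs, differentiate u down to 0, integrate dv up.

-w**4*cos(3*w)/3 + 4*w**3*sin(3*w)/9 + 2*w**3*cos(3*w)/3 - 2*w**2*sin(3*w)/3 - 8*w**2*cos(3*w)/9 + 16*w*sin(3*w)/27 - 16*w*cos(3*w)/9 + 16*sin(3*w)/27 - 65*cos(3*w)/81 + C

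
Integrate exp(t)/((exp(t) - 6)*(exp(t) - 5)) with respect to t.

Let u = e^t, du = e^t dt.
The integral becomes ∫ du/((u-5)(u-6)); decompose into partial fractions.

log(exp(t) - 6) - log(exp(t) - 5) + C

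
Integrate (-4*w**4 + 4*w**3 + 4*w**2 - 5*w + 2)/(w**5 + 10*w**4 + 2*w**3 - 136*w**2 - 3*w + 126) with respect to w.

Factor the denominator: (w - 3)*(w - 1)*(w + 1)*(w + 6)*(w + 7).
Partial-fraction decomposition: -3581/(160*(w + 7)) + 5872/(315*(w + 6)) + 1/(80*(w + 1)) - 1/(224*(w - 1)) - 193/(720*(w - 3)).
Integrate each term: A/(w−a) contributes A·log|w−a|.

-193*log(w - 3)/720 - log(w - 1)/224 + log(w + 1)/80 + 5872*log(w + 6)/315 - 3581*log(w + 7)/160 + C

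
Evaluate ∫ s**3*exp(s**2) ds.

(s**2 - 1)*exp(s**2)/2 + C

Let u = s², du = 2s ds; rewrite as (1/2)∫ u^1·exp(1u) du.
Now integrate by parts 1 time.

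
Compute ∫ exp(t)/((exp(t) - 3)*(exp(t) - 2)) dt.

log(exp(t) - 3) - log(exp(t) - 2) + C

Let u = e^t, du = e^t dt.
The integral becomes ∫ du/((u-2)(u-3)); decompose into partial fractions.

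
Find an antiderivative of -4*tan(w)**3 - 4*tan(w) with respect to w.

Let u = tan(w), so du = (tan(w)**2 + 1) dw.
Rewriting, the integral becomes -4·∫ u^1 du = -4·u^2/2.
Substituting back, u = tan(w).

-2*tan(w)**2 + C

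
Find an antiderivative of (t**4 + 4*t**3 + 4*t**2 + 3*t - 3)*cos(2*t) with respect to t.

t**4*sin(2*t)/2 + 2*t**3*sin(2*t) + t**3*cos(2*t) + t**2*sin(2*t)/2 + 3*t**2*cos(2*t) - 3*t*sin(2*t)/2 + t*cos(2*t)/2 - 7*sin(2*t)/4 - 3*cos(2*t)/4 + C

Use integration by parts with u = t**4 + 4*t**3 + 4*t**2 + 3*t - 3, dv = cos(2*t) dt, so v = sin(2*t)/2.
Apply parts 4 times (tabular method): alternate signs, differentiate u down to 0, integrate dv up.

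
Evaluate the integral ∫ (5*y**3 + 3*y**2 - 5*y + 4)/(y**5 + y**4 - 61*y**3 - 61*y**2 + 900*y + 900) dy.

Factor the denominator: (y - 6)*(y - 5)*(y + 1)*(y + 5)*(y + 6).
Partial-fraction decomposition: -469/(330*(y + 6)) + 521/(440*(y + 5)) + 1/(120*(y + 1)) - 679/(660*(y - 5)) + 83/(66*(y - 6)).
Integrate each term: A/(y−a) contributes A·log|y−a|.

83*log(y - 6)/66 - 679*log(y - 5)/660 + log(y + 1)/120 + 521*log(y + 5)/440 - 469*log(y + 6)/330 + C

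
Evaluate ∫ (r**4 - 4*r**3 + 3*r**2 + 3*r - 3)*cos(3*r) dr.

r**4*sin(3*r)/3 - 4*r**3*sin(3*r)/3 + 4*r**3*cos(3*r)/9 + 5*r**2*sin(3*r)/9 - 4*r**2*cos(3*r)/3 + 17*r*sin(3*r)/9 + 10*r*cos(3*r)/27 - 91*sin(3*r)/81 + 17*cos(3*r)/27 + C

Use integration by parts with u = r**4 - 4*r**3 + 3*r**2 + 3*r - 3, dv = cos(3*r) dr, so v = sin(3*r)/3.
Apply parts 4 times (tabular method): alternate signs, differentiate u down to 0, integrate dv up.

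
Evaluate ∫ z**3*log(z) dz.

z**4*log(z)/4 - z**4/16 + C

Use integration by parts with u = log(z), dv = z**3 dz.
Then du = 1/z dz and v = z**4/4.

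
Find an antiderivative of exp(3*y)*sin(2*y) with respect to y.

3*exp(3*y)*sin(2*y)/13 - 2*exp(3*y)*cos(2*y)/13 + C

Let I denote the integral. Integrate by parts with u = sin(2*y), dv = exp(3*y) dy, so v = exp(3*y)/3: I = exp(3*y)*sin(2*y)/3 − (2/3)·∫ exp(3*y)*cos(2*y) dy.
Apply parts again with u = cos(2*y), dv = exp(3*y) dy: ∫ exp(3*y)*cos(2*y) dy = exp(3*y)*cos(2*y)/3 + (2/3)·I. Substituting back brings back I: I = exp(3*y)*sin(2*y)/3 - 2*exp(3*y)*cos(2*y)/9 − (4/9)·I.
Solving for I: (1 + 4/9)·I equals the remaining terms, so I = (9/13)·(exp(3*y)*sin(2*y)/3 - 2*exp(3*y)*cos(2*y)/9).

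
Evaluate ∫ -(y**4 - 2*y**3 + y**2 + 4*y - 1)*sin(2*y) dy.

y**4*cos(2*y)/2 - y**3*sin(2*y) - y**3*cos(2*y) + 3*y**2*sin(2*y)/2 - y**2*cos(2*y) + y*sin(2*y) + 7*y*cos(2*y)/2 - 7*sin(2*y)/4 + C

Use integration by parts with u = y**4 - 2*y**3 + y**2 + 4*y - 1, dv = -sin(2*y) dy, so v = cos(2*y)/2.
Apply parts 4 times (tabular method): alternate signs, differentiate u down to 0, integrate dv up.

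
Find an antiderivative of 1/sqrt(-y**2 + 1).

asin(y) + C

Substitute y = sin(θ), so dy = cos(θ) dθ and the radical becomes sqrt(-y**2 + 1) = cos(θ) by the Pythagorean identity.
Integrate the resulting trig expression in θ, then back-substitute θ = asin(y), sin(θ) = y, cos(θ) = sqrt(-y**2 + 1) (absorbing any constant into C).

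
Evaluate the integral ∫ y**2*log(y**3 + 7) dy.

Let u = y**3 + 7, so du = (3*y**2) dy.
The integral becomes (1/3)·∫ log(u) du; integrate by parts with u′=log(u), dv′=du.

y**3*log(y**3 + 7)/3 - y**3/3 + 7*log(y**3 + 7)/3 + C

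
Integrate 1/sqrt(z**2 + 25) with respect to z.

Substitute z = 5·tan(θ), so dz = 5·sec(θ)^2 dθ and the radical becomes sqrt(z**2 + 25) = 5·sec(θ) by the Pythagorean identity.
Integrate the resulting trig expression in θ, then back-substitute tan(θ) = z/5, sec(θ) = sqrt(z**2 + 25)/5 (absorbing any constant into C).

log(z + sqrt(z**2 + 25)) + C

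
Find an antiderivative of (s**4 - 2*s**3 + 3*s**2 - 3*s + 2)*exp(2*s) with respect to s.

(s**4 - 4*s**3 + 9*s**2 - 12*s + 8)*exp(2*s)/2 + C

Use integration by parts with u = s**4 - 2*s**3 + 3*s**2 - 3*s + 2, dv = exp(2*s) ds, so v = exp(2*s)/2.
Apply parts 4 times (tabular method): alternate signs, differentiate u down to 0, integrate dv up.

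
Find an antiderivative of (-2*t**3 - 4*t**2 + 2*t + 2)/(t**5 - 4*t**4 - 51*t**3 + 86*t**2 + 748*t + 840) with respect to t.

Factor the denominator: (t - 7)*(t - 6)*(t + 2)**2*(t + 5).
Partial-fraction decomposition: 71/(594*(t + 5)) - 209/(7776*(t + 2)) - 1/(108*(t + 2)**2) + 281/(352*(t - 6)) - 433/(486*(t - 7)).
Integrate each term; A/(t−a) gives A·log|t−a|; A/(t−a)² gives −A/(t−a).

-433*log(t - 7)/486 + 281*log(t - 6)/352 - 209*log(t + 2)/7776 + 71*log(t + 5)/594 + 1/(108*t + 216) + C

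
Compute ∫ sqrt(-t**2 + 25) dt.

t*sqrt(-t**2 + 25)/2 + 25*asin(t/5)/2 + C

Substitute t = 5·sin(θ), so dt = 5·cos(θ) dθ and the radical becomes sqrt(-t**2 + 25) = 5·cos(θ) by the Pythagorean identity.
Integrate the resulting trig expression in θ, then back-substitute θ = asin(t/5), sin(θ) = t/5, cos(θ) = sqrt(-t**2 + 25)/5 (absorbing any constant into C).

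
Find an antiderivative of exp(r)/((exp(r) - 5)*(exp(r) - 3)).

Let u = e^r, du = e^r dr.
The integral becomes ∫ du/((u-3)(u-5)); decompose into partial fractions.

log(exp(r) - 5)/2 - log(exp(r) - 3)/2 + C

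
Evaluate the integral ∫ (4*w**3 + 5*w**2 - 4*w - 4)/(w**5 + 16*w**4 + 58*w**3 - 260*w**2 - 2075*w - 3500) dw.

Factor the denominator: (w - 5)*(w + 4)*(w + 5)**2*(w + 7).
Partial-fraction decomposition: -1103/(144*(w + 7)) + 153/(100*(w + 5)) - 359/(20*(w + 5)**2) + 164/(27*(w + 4)) + 601/(10800*(w - 5)).
Integrate each term; A/(w−a) gives A·log|w−a|; A/(w−a)² gives −A/(w−a).

601*log(w - 5)/10800 + 164*log(w + 4)/27 + 153*log(w + 5)/100 - 1103*log(w + 7)/144 + 359/(20*w + 100) + C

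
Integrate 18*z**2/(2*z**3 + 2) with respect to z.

3*log(2*z**3 + 2) + C

Let u = 2*z**3 + 2, so du = (6*z**2) dz.
Rewriting, the integral becomes 3·∫ 1/u du = 3·log(u).
Substituting back, u = 2*z**3 + 2.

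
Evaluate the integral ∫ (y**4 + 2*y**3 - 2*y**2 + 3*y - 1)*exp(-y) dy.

Use integration by parts with u = y**4 + 2*y**3 - 2*y**2 + 3*y - 1, dv = exp(-y) dy, so v = -exp(-y).
Apply parts 4 times (tabular method): alternate signs, differentiate u down to 0, integrate dv up.

(-y**4 - 6*y**3 - 16*y**2 - 35*y - 34)*exp(-y) + C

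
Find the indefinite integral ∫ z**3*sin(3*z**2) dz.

-z**2*cos(3*z**2)/6 + sin(3*z**2)/18 + C

Let u = z², du = 2z dz; rewrite as (1/2)∫ u^1·sin(3u) du.
Now integrate by parts 1 time.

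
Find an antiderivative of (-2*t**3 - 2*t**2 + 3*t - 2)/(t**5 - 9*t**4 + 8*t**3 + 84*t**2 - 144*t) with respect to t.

log(t)/72 - 61*log(t - 6)/54 + 75*log(t - 4)/56 - log(t - 2)/4 + 5*log(t + 3)/189 + C

Factor the denominator: t*(t - 6)*(t - 4)*(t - 2)*(t + 3).
Partial-fraction decomposition: 5/(189*(t + 3)) - 1/(4*(t - 2)) + 75/(56*(t - 4)) - 61/(54*(t - 6)) + 1/(72*t).
Integrate each term: A/(t−a) contributes A·log|t−a|.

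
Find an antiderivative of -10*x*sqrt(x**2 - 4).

-10*(x**2 - 4)**(3/2)/3 + C

Let u = x**2 - 4, so du = (2*x) dx.
Rewriting, the integral becomes -5·∫ √u du = -5·(2/3)u^(3/2).
Substituting back, u = x**2 - 4.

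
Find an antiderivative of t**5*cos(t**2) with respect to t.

Let u = t², du = 2t dt; rewrite as (1/2)∫ u^2·cos(1u) du.
Now integrate by parts 2 times.

t**4*sin(t**2)/2 + t**2*cos(t**2) - sin(t**2) + C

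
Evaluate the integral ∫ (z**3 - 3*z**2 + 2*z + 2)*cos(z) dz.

z**3*sin(z) - 3*z**2*sin(z) + 3*z**2*cos(z) - 4*z*sin(z) - 6*z*cos(z) + 8*sin(z) - 4*cos(z) + C

Use integration by parts with u = z**3 - 3*z**2 + 2*z + 2, dv = cos(z) dz, so v = sin(z).
Apply parts 3 times (tabular method): alternate signs, differentiate u down to 0, integrate dv up.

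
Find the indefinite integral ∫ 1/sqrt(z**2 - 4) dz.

Substitute z = 2·sec(θ), so dz = 2·sec(θ)*tan(θ) dθ and the radical becomes sqrt(z**2 - 4) = 2·tan(θ) by the Pythagorean identity.
Integrate the resulting trig expression in θ, then back-substitute sec(θ) = z/2, tan(θ) = sqrt(z**2 - 4)/2 (absorbing any constant into C).

log(z + sqrt(z**2 - 4)) + C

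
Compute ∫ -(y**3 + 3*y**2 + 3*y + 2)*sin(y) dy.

Use integration by parts with u = y**3 + 3*y**2 + 3*y + 2, dv = -sin(y) dy, so v = cos(y).
Apply parts 3 times (tabular method): alternate signs, differentiate u down to 0, integrate dv up.

y**3*cos(y) - 3*y**2*sin(y) + 3*y**2*cos(y) - 6*y*sin(y) - 3*y*cos(y) + 3*sin(y) - 4*cos(y) + C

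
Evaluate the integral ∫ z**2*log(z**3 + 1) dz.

Let u = z**3 + 1, so du = (3*z**2) dz.
The integral becomes (1/3)·∫ log(u) du; integrate by parts with u′=log(u), dv′=du.

z**3*log(z**3 + 1)/3 - z**3/3 + log(z**3 + 1)/3 + C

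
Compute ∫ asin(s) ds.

Use integration by parts with u = arcsin(s), dv = ds.
Then du = 1/sqrt(-s**2 + 1) ds.

s*asin(s) + sqrt(-s**2 + 1) + C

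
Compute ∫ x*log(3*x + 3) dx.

x**2*log(3*x + 3)/2 - x**2/4 + x/2 - log(x + 1)/2 + C

Use integration by parts with u = log(3*x + 3), dv = x dx.
Then du = 3/(3*x + 3) dx and v = x**2/2.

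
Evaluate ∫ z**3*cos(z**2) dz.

Let u = z², du = 2z dz; rewrite as (1/2)∫ u^1·cos(1u) du.
Now integrate by parts 1 time.

z**2*sin(z**2)/2 + cos(z**2)/2 + C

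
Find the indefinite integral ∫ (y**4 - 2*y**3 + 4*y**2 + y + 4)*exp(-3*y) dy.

Use integration by parts with u = y**4 - 2*y**3 + 4*y**2 + y + 4, dv = exp(-3*y) dy, so v = -exp(-3*y)/3.
Apply parts 4 times (tabular method): alternate signs, differentiate u down to 0, integrate dv up.

(-27*y**4 + 18*y**3 - 90*y**2 - 87*y - 137)*exp(-3*y)/81 + C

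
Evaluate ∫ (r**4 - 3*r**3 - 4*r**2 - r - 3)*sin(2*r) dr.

-r**4*cos(2*r)/2 + r**3*sin(2*r) + 3*r**3*cos(2*r)/2 - 9*r**2*sin(2*r)/4 + 7*r**2*cos(2*r)/2 - 7*r*sin(2*r)/2 - 7*r*cos(2*r)/4 + 7*sin(2*r)/8 - cos(2*r)/4 + C

Use integration by parts with u = r**4 - 3*r**3 - 4*r**2 - r - 3, dv = sin(2*r) dr, so v = -cos(2*r)/2.
Apply parts 4 times (tabular method): alternate signs, differentiate u down to 0, integrate dv up.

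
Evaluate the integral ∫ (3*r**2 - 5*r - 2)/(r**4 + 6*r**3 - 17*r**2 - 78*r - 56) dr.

Factor the denominator: (r - 4)*(r + 1)*(r + 2)*(r + 7).
Partial-fraction decomposition: -6/(11*(r + 7)) + 2/(3*(r + 2)) - 1/(5*(r + 1)) + 13/(165*(r - 4)).
Integrate each term: A/(r−a) contributes A·log|r−a|.

13*log(r - 4)/165 - log(r + 1)/5 + 2*log(r + 2)/3 - 6*log(r + 7)/11 + C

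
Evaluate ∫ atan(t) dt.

t*atan(t) - log(t**2 + 1)/2 + C

Use integration by parts with u = arctan(t), dv = dt.
Then du = 1/(t**2 + 1) dt.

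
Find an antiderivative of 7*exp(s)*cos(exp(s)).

7*sin(exp(s)) + C

Let u = exp(s), so du = (exp(s)) ds.
Rewriting, the integral becomes 7·∫ cos(u) du = 7·sin(u).
Substituting back, u = exp(s).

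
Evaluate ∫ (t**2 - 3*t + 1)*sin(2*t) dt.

-t**2*cos(2*t)/2 + t*sin(2*t)/2 + 3*t*cos(2*t)/2 - 3*sin(2*t)/4 - cos(2*t)/4 + C

Use integration by parts with u = t**2 - 3*t + 1, dv = sin(2*t) dt, so v = -cos(2*t)/2.
Apply parts 2 times (tabular method): alternate signs, differentiate u down to 0, integrate dv up.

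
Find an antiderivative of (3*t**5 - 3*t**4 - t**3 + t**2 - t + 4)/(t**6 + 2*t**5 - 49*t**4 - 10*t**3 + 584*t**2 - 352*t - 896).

Factor the denominator: (t - 4)**2*(t - 2)*(t + 1)*(t + 4)*(t + 7).
Partial-fraction decomposition: 57221/(19602*(t + 7)) - 469/(432*(t + 4)) - 1/(1350*(t + 1)) + 23/(324*(t - 2)) + 53059/(48400*(t - 4)) + 141/(55*(t - 4)**2).
Integrate each term; A/(t−a) gives A·log|t−a|; A/(t−a)² gives −A/(t−a).

53059*log(t - 4)/48400 + 23*log(t - 2)/324 - log(t + 1)/1350 - 469*log(t + 4)/432 + 57221*log(t + 7)/19602 - 141/(55*t - 220) + C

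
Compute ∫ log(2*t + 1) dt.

t*log(2*t + 1) - t + log(2*t + 1)/2 + C

Use integration by parts with u = log(2*t + 1), dv = dt.
Then du = 2/(2*t + 1) dt and v = t.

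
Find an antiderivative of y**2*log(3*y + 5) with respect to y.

Use integration by parts with u = log(3*y + 5), dv = y**2 dy.
Then du = 3/(3*y + 5) dy and v = y**3/3.

y**3*log(3*y + 5)/3 - y**3/9 + 5*y**2/18 - 25*y/27 + 125*log(3*y + 5)/81 + C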